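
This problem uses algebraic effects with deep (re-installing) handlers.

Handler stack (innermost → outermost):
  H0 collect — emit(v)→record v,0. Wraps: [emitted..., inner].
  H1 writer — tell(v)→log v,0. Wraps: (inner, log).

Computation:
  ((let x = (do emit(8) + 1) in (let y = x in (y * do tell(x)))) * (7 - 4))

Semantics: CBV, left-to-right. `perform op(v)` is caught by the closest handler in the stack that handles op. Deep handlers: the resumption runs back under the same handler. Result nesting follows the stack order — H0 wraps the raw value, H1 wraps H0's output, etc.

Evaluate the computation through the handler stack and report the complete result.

Answer: ([8, 0], (1))

Evaluation trace:
emit(8) @ H0 ⇒ out+=8
tell(1) @ H1 ⇒ log+=1
H0 returns [8, 0]
H1 returns ([8, 0], (1))
= ([8, 0], (1))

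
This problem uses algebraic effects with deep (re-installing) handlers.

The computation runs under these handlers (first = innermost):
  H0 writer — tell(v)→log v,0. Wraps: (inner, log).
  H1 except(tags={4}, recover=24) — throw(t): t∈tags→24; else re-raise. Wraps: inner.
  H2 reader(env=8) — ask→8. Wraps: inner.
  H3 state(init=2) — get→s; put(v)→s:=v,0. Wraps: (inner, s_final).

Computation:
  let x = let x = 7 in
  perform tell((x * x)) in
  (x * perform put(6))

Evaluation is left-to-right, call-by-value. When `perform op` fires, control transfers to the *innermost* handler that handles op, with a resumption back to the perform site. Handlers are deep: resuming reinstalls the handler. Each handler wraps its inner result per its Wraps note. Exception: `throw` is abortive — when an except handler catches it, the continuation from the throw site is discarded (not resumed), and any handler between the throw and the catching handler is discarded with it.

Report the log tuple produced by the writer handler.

Answer: (49)

Evaluation trace:
tell(49) @ H0 ⇒ log+=49
put(6) @ H3 ⇒ s:=6
H0 returns (0, (49))
H1 returns (0, (49))
H2 returns (0, (49))
H3 returns ((0, (49)), 6)
= ((0, (49)), 6)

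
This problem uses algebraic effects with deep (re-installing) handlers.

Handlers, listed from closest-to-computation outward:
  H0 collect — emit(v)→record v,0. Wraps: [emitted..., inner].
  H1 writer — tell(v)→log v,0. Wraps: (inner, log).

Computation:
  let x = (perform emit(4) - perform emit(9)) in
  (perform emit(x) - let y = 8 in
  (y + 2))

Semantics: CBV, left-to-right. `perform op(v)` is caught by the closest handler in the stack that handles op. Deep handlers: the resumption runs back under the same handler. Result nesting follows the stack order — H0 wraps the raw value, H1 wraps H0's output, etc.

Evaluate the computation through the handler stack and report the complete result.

Working:
emit(4) @ H0 ⇒ out+=4
emit(9) @ H0 ⇒ out+=9
emit(0) @ H0 ⇒ out+=0
H0 returns [4, 9, 0, -10]
H1 returns ([4, 9, 0, -10], ())
= ([4, 9, 0, -10], ())

Answer: ([4, 9, 0, -10], ())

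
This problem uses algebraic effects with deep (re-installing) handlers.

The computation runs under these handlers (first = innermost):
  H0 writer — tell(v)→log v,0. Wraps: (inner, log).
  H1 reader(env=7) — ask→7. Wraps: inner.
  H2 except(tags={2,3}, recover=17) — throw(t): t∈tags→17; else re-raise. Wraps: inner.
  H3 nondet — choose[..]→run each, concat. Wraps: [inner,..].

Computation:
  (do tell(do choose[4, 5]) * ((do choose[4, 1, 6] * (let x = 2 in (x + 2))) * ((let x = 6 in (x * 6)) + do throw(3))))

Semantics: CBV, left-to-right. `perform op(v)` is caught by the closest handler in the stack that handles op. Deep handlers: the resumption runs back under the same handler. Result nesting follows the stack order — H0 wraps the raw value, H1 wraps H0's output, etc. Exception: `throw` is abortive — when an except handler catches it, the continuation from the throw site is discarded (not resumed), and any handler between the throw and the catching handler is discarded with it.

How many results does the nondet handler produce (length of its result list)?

Step-by-step:
choose[4, 5] @ H3
  branch[0] choose=4:
    tell(4) @ H0 ⇒ log+=4
    choose[4, 1, 6] @ H3
      branch[0] choose=4:
        throw(3) @ H2 caught ⇒ 17
        H3 returns [17]
      branch[1] choose=1:
        throw(3) @ H2 caught ⇒ 17
        H3 returns [17]
      branch[2] choose=6:
        throw(3) @ H2 caught ⇒ 17
        H3 returns [17]
  branch[1] choose=5:
    tell(5) @ H0 ⇒ log+=5
    choose[4, 1, 6] @ H3
      branch[0] choose=4:
        throw(3) @ H2 caught ⇒ 17
        H3 returns [17]
      branch[1] choose=1:
        throw(3) @ H2 caught ⇒ 17
        H3 returns [17]
      branch[2] choose=6:
        throw(3) @ H2 caught ⇒ 17
        H3 returns [17]
= [17, 17, 17, 17, 17, 17]

Answer: 6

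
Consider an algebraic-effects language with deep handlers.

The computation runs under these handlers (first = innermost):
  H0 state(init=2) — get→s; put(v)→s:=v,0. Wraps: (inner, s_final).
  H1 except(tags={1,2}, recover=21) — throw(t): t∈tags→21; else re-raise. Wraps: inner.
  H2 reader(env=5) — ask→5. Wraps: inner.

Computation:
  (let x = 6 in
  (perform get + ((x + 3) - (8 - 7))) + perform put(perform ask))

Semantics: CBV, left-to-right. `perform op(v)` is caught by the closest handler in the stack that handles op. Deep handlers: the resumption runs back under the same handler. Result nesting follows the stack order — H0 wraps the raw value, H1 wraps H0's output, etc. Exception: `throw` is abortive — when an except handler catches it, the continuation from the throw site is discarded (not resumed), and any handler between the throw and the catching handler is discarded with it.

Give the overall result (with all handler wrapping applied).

Answer: (10, 5)

Step-by-step:
get @ H0 ⇒ 2
ask @ H2 ⇒ 5
put(5) @ H0 ⇒ s:=5
H0 returns (10, 5)
H1 returns (10, 5)
H2 returns (10, 5)
= (10, 5)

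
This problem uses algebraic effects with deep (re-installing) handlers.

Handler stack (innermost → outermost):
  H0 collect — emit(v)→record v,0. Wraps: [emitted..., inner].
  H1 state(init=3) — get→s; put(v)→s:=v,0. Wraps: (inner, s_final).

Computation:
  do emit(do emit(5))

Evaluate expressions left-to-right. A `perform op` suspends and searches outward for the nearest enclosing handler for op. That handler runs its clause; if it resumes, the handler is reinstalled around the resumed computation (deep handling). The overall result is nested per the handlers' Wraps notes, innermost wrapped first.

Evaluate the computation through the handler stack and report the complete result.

Step-by-step:
emit(5) @ H0 ⇒ out+=5
emit(0) @ H0 ⇒ out+=0
H0 returns [5, 0, 0]
H1 returns ([5, 0, 0], 3)
= ([5, 0, 0], 3)

Answer: ([5, 0, 0], 3)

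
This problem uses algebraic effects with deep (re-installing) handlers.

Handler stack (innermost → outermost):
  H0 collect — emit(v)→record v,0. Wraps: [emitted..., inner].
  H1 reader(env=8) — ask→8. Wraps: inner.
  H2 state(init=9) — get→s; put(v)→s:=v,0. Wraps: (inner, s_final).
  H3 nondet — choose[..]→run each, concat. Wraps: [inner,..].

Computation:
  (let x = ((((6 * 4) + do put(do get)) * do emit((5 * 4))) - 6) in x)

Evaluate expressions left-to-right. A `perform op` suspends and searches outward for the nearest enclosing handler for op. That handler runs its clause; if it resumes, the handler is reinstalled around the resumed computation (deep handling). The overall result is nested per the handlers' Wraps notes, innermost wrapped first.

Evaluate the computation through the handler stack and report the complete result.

Answer: [([20, -6], 9)]

Step-by-step:
get @ H2 ⇒ 9
put(9) @ H2 ⇒ s:=9
emit(20) @ H0 ⇒ out+=20
H0 returns [20, -6]
H1 returns [20, -6]
H2 returns ([20, -6], 9)
H3 returns [([20, -6], 9)]
= [([20, -6], 9)]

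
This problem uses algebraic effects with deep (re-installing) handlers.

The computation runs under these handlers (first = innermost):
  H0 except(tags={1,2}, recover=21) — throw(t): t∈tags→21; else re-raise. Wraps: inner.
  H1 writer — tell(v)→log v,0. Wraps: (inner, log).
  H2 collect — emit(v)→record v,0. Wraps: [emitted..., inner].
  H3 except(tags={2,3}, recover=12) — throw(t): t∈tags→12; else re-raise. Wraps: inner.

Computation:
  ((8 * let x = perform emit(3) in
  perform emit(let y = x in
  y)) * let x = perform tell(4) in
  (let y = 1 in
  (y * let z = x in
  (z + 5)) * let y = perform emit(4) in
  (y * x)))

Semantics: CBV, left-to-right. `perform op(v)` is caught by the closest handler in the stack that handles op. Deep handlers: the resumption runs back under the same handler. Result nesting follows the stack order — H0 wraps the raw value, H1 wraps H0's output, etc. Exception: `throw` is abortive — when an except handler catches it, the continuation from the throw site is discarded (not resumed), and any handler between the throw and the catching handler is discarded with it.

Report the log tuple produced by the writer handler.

Answer: (4)

Step-by-step:
emit(3) @ H2 ⇒ out+=3
emit(0) @ H2 ⇒ out+=0
tell(4) @ H1 ⇒ log+=4
emit(4) @ H2 ⇒ out+=4
H0 returns 0
H1 returns (0, (4))
H2 returns [3, 0, 4, (0, (4))]
H3 returns [3, 0, 4, (0, (4))]
= [3, 0, 4, (0, (4))]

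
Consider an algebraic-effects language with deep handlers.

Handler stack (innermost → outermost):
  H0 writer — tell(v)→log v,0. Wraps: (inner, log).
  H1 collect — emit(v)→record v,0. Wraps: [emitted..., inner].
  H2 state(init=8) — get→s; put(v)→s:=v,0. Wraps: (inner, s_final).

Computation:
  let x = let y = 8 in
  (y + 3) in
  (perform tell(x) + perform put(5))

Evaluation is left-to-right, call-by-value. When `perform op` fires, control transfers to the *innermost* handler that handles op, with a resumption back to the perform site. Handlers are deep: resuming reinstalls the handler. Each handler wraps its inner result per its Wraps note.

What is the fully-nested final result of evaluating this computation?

Answer: ([(0, (11))], 5)

Evaluation trace:
tell(11) @ H0 ⇒ log+=11
put(5) @ H2 ⇒ s:=5
H0 returns (0, (11))
H1 returns [(0, (11))]
H2 returns ([(0, (11))], 5)
= ([(0, (11))], 5)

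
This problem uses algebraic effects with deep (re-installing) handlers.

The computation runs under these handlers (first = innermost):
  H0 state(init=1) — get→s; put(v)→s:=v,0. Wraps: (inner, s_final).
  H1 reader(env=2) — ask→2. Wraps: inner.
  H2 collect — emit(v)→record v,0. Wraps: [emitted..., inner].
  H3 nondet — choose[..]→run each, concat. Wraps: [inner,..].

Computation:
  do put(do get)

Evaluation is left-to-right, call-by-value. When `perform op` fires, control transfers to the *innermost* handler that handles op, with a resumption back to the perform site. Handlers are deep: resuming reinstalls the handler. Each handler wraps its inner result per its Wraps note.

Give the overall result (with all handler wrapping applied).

Answer: [[(0, 1)]]

Evaluation trace:
get @ H0 ⇒ 1
put(1) @ H0 ⇒ s:=1
H0 returns (0, 1)
H1 returns (0, 1)
H2 returns [(0, 1)]
H3 returns [[(0, 1)]]
= [[(0, 1)]]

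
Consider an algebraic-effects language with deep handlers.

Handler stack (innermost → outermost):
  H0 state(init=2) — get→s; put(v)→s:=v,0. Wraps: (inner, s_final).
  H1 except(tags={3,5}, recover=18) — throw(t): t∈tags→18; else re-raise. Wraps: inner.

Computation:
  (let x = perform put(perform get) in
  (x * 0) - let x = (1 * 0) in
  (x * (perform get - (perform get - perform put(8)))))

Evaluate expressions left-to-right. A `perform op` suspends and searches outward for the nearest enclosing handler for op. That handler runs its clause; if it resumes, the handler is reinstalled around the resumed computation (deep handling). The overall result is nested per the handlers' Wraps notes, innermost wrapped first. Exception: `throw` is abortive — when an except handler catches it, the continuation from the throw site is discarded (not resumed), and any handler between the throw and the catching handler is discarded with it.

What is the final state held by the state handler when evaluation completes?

Answer: 8

Step-by-step:
get @ H0 ⇒ 2
put(2) @ H0 ⇒ s:=2
get @ H0 ⇒ 2
get @ H0 ⇒ 2
put(8) @ H0 ⇒ s:=8
H0 returns (0, 8)
H1 returns (0, 8)
= (0, 8)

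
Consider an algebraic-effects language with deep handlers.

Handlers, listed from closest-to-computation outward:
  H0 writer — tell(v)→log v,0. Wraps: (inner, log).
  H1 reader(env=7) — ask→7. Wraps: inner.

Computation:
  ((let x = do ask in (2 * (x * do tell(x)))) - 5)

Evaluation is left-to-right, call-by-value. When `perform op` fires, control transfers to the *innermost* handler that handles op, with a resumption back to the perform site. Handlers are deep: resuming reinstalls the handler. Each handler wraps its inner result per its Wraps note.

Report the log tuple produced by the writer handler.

Answer: (7)

Evaluation trace:
ask @ H1 ⇒ 7
tell(7) @ H0 ⇒ log+=7
H0 returns (-5, (7))
H1 returns (-5, (7))
= (-5, (7))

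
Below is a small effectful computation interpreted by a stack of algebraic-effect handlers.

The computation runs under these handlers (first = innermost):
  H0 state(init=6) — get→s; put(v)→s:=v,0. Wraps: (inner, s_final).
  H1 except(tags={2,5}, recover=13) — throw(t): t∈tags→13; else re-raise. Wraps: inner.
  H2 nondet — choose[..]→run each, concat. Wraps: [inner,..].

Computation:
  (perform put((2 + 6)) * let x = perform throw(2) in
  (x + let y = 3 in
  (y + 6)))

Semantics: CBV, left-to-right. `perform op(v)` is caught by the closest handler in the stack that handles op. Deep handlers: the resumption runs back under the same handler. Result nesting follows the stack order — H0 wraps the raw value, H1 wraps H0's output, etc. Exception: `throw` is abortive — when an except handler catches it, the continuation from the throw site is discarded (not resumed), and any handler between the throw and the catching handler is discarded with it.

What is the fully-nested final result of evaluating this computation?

Answer: [13]

Step-by-step:
put(8) @ H0 ⇒ s:=8
throw(2) @ H1 caught ⇒ 13
H2 returns [13]
= [13]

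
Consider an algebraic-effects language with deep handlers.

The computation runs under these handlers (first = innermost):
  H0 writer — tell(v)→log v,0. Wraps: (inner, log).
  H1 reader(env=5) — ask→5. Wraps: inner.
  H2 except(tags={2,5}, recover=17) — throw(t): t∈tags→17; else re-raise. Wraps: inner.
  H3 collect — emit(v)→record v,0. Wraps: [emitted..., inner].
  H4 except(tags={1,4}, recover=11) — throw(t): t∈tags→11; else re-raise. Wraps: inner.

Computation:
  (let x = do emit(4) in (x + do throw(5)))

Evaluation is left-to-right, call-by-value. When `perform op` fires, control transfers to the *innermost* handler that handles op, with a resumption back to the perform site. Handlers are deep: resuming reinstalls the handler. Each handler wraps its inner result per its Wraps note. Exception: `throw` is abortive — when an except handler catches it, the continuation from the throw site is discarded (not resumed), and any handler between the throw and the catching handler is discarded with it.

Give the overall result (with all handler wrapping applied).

Answer: [4, 17]

Evaluation trace:
emit(4) @ H3 ⇒ out+=4
throw(5) @ H2 caught ⇒ 17
H3 returns [4, 17]
H4 returns [4, 17]
= [4, 17]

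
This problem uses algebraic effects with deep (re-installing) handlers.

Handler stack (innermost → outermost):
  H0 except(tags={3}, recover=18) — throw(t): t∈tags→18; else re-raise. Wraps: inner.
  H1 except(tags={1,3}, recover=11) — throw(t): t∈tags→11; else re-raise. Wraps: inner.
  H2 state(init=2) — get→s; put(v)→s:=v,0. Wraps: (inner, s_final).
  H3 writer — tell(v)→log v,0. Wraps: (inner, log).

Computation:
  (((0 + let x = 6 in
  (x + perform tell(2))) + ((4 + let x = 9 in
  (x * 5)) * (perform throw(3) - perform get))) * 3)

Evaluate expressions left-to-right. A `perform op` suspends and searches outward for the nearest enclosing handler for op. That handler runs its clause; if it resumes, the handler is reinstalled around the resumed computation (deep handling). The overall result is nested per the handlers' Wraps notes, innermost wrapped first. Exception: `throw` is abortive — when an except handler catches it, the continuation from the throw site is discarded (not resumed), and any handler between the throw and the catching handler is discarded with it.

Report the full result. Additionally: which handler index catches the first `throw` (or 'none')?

Step-by-step:
tell(2) @ H3 ⇒ log+=2
throw(3) @ H0 caught ⇒ 18
H1 returns 18
H2 returns (18, 2)
H3 returns ((18, 2), (2))
= ((18, 2), (2))

Answer: ((18, 2), (2)) ; first throw caught by: H0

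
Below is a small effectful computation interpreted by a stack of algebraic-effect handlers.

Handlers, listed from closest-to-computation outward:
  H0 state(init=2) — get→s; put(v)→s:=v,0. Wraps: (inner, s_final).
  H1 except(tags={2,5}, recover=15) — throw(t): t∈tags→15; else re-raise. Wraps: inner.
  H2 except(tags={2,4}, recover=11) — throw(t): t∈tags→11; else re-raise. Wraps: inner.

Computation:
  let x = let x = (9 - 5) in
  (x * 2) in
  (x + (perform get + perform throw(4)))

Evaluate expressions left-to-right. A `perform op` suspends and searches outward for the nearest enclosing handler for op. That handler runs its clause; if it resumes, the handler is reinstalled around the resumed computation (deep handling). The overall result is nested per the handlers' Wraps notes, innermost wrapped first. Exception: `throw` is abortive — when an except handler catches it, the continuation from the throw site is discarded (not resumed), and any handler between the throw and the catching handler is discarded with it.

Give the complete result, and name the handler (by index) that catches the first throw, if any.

Step-by-step:
get @ H0 ⇒ 2
throw(4) @ H1 re-raised
throw(4) @ H2 caught ⇒ 11
= 11

Answer: 11 ; first throw caught by: H2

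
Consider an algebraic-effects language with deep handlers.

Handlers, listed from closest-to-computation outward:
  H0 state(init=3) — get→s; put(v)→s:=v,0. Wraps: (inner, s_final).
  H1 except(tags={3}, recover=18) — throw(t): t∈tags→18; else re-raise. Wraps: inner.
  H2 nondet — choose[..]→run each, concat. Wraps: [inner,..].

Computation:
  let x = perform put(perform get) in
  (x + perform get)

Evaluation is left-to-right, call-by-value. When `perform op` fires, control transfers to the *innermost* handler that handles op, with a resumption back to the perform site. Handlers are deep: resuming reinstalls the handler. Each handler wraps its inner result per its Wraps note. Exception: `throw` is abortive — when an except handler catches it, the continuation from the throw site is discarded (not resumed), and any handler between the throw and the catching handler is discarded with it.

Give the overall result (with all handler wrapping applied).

Answer: [(3, 3)]

Working:
get @ H0 ⇒ 3
put(3) @ H0 ⇒ s:=3
get @ H0 ⇒ 3
H0 returns (3, 3)
H1 returns (3, 3)
H2 returns [(3, 3)]
= [(3, 3)]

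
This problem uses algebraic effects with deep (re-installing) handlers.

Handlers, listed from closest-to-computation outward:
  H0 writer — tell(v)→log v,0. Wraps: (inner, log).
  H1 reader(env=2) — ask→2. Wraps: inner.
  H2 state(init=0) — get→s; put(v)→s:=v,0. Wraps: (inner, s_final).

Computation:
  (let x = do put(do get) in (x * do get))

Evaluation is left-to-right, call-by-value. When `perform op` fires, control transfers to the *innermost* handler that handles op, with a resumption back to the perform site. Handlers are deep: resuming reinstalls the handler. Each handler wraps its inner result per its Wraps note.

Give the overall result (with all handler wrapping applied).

Answer: ((0, ()), 0)

Evaluation trace:
get @ H2 ⇒ 0
put(0) @ H2 ⇒ s:=0
get @ H2 ⇒ 0
H0 returns (0, ())
H1 returns (0, ())
H2 returns ((0, ()), 0)
= ((0, ()), 0)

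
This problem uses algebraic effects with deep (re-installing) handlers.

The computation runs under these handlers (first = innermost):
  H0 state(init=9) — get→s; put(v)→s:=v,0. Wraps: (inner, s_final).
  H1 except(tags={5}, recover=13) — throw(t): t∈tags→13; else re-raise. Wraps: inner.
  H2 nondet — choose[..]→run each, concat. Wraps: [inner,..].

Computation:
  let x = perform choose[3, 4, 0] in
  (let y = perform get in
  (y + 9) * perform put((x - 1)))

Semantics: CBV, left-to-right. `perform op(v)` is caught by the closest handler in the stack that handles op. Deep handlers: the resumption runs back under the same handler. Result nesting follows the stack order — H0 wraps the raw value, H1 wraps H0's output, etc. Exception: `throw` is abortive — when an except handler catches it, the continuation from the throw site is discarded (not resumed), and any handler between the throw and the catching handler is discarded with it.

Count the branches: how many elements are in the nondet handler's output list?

Working:
choose[3, 4, 0] @ H2
  branch[0] choose=3:
    get @ H0 ⇒ 9
    put(2) @ H0 ⇒ s:=2
    H0 returns (0, 2)
    H1 returns (0, 2)
    H2 returns [(0, 2)]
  branch[1] choose=4:
    get @ H0 ⇒ 9
    put(3) @ H0 ⇒ s:=3
    H0 returns (0, 3)
    H1 returns (0, 3)
    H2 returns [(0, 3)]
  branch[2] choose=0:
    get @ H0 ⇒ 9
    put(-1) @ H0 ⇒ s:=-1
    H0 returns (0, -1)
    H1 returns (0, -1)
    H2 returns [(0, -1)]
= [(0, 2), (0, 3), (0, -1)]

Answer: 3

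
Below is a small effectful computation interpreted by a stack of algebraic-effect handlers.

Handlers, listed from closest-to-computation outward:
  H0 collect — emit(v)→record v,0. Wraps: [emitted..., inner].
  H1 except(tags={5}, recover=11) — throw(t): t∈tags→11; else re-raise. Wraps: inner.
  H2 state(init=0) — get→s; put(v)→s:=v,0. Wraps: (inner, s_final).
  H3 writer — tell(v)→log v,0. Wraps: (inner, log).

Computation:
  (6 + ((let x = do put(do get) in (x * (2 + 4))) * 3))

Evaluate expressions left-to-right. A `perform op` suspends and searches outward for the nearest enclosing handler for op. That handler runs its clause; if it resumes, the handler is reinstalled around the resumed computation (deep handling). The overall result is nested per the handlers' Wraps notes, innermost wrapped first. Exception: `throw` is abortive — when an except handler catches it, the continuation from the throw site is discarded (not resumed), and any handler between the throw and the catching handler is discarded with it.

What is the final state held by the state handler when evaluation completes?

Step-by-step:
get @ H2 ⇒ 0
put(0) @ H2 ⇒ s:=0
H0 returns [6]
H1 returns [6]
H2 returns ([6], 0)
H3 returns (([6], 0), ())
= (([6], 0), ())

Answer: 0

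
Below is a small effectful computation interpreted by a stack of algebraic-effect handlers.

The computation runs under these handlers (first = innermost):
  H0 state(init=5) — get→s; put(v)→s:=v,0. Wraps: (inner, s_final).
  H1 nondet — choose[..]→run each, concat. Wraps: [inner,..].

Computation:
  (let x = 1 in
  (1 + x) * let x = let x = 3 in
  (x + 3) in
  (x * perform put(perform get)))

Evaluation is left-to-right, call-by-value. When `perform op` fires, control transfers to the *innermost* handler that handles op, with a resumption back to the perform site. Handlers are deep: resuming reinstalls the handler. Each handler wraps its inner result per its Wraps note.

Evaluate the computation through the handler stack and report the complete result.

Answer: [(0, 5)]

Evaluation trace:
get @ H0 ⇒ 5
put(5) @ H0 ⇒ s:=5
H0 returns (0, 5)
H1 returns [(0, 5)]
= [(0, 5)]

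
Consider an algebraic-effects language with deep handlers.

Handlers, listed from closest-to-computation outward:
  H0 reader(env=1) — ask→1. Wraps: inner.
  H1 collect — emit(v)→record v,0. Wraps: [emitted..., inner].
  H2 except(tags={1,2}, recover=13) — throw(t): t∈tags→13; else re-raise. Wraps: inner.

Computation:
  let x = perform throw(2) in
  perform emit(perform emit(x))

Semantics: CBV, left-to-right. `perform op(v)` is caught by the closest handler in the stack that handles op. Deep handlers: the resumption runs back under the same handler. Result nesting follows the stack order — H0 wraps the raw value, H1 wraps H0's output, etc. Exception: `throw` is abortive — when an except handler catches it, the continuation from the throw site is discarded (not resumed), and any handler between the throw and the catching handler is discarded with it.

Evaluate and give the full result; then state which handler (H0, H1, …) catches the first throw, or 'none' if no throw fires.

Answer: 13 ; first throw caught by: H2

Working:
throw(2) @ H2 caught ⇒ 13
= 13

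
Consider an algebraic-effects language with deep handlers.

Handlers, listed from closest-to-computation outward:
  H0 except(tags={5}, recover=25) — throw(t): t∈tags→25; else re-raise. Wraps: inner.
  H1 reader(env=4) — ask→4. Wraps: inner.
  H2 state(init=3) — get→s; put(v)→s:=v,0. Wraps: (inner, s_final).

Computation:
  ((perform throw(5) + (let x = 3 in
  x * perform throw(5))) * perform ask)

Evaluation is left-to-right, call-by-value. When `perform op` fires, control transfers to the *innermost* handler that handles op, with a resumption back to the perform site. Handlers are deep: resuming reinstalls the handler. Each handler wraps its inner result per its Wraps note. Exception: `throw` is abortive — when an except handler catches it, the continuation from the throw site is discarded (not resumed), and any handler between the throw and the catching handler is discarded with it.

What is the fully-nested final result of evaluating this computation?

Answer: (25, 3)

Evaluation trace:
throw(5) @ H0 caught ⇒ 25
H1 returns 25
H2 returns (25, 3)
= (25, 3)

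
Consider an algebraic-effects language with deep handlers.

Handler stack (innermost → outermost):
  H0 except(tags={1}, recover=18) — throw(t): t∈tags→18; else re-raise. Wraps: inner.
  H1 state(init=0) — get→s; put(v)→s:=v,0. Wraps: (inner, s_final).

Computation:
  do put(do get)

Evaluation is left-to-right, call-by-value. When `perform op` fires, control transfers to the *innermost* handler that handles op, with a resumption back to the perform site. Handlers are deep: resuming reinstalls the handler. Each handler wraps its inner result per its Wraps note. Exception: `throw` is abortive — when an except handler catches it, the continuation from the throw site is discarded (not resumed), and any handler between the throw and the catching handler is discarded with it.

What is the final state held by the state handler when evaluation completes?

Working:
get @ H1 ⇒ 0
put(0) @ H1 ⇒ s:=0
H0 returns 0
H1 returns (0, 0)
= (0, 0)

Answer: 0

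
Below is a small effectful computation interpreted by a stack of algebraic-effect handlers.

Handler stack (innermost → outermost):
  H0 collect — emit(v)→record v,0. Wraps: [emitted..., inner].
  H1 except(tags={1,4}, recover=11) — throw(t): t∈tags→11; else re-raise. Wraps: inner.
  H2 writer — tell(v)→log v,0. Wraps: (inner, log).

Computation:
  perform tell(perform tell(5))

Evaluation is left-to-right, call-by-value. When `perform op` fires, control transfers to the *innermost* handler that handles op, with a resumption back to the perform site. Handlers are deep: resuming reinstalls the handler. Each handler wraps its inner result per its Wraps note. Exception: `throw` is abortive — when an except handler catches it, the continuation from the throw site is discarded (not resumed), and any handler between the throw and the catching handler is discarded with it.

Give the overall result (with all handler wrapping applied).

Answer: ([0], (5, 0))

Evaluation trace:
tell(5) @ H2 ⇒ log+=5
tell(0) @ H2 ⇒ log+=0
H0 returns [0]
H1 returns [0]
H2 returns ([0], (5, 0))
= ([0], (5, 0))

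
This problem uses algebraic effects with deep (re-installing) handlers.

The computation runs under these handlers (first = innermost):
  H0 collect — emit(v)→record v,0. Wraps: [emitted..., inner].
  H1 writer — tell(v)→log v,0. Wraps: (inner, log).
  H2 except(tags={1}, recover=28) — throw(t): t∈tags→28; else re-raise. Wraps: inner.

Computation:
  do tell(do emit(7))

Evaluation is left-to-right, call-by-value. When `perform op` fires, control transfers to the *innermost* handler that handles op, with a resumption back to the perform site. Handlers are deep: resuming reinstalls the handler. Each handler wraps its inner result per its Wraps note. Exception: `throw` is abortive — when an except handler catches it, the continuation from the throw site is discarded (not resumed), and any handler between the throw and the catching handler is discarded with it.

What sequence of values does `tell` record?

Evaluation trace:
emit(7) @ H0 ⇒ out+=7
tell(0) @ H1 ⇒ log+=0
H0 returns [7, 0]
H1 returns ([7, 0], (0))
H2 returns ([7, 0], (0))
= ([7, 0], (0))

Answer: (0)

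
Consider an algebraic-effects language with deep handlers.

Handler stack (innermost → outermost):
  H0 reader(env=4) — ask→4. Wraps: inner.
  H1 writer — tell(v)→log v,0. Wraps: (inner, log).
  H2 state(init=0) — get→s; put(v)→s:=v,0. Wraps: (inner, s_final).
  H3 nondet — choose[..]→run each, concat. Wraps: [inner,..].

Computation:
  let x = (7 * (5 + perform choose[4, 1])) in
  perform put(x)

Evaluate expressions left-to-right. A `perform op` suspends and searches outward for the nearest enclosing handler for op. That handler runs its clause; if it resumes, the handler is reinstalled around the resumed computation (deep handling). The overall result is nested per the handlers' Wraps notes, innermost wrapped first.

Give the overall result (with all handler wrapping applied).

Answer: [((0, ()), 63), ((0, ()), 42)]

Step-by-step:
choose[4, 1] @ H3
  branch[0] choose=4:
    put(63) @ H2 ⇒ s:=63
    H0 returns 0
    H1 returns (0, ())
    H2 returns ((0, ()), 63)
    H3 returns [((0, ()), 63)]
  branch[1] choose=1:
    put(42) @ H2 ⇒ s:=42
    H0 returns 0
    H1 returns (0, ())
    H2 returns ((0, ()), 42)
    H3 returns [((0, ()), 42)]
= [((0, ()), 63), ((0, ()), 42)]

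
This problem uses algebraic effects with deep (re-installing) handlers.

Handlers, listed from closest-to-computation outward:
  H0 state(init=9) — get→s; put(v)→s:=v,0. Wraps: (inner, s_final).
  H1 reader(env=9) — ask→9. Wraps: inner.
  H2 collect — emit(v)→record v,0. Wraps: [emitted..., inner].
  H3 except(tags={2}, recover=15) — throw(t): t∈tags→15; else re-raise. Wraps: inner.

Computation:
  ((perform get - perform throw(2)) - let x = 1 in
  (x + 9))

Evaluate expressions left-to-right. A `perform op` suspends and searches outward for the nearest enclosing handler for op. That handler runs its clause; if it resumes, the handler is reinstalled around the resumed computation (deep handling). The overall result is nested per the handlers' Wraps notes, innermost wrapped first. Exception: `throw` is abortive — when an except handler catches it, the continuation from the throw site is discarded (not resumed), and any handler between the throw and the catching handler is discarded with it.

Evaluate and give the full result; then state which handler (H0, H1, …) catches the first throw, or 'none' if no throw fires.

Step-by-step:
get @ H0 ⇒ 9
throw(2) @ H3 caught ⇒ 15
= 15

Answer: 15 ; first throw caught by: H3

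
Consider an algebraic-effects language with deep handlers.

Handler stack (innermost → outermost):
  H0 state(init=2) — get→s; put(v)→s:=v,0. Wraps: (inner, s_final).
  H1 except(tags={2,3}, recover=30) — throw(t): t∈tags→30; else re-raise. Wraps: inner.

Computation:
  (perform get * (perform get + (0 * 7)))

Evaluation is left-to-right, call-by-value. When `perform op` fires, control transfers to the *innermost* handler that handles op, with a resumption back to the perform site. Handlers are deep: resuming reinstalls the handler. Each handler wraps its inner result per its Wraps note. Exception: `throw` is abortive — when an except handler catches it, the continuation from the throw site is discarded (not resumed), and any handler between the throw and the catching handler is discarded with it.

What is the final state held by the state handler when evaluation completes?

Answer: 2

Evaluation trace:
get @ H0 ⇒ 2
get @ H0 ⇒ 2
H0 returns (4, 2)
H1 returns (4, 2)
= (4, 2)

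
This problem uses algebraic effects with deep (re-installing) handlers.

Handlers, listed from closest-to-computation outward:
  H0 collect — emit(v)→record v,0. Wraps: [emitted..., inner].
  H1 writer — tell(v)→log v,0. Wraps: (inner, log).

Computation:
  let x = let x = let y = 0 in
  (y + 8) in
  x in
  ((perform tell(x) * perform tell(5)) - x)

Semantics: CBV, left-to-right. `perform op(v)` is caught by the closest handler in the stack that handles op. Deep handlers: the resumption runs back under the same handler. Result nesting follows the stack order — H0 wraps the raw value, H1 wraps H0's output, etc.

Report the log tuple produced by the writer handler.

Answer: (8, 5)

Working:
tell(8) @ H1 ⇒ log+=8
tell(5) @ H1 ⇒ log+=5
H0 returns [-8]
H1 returns ([-8], (8, 5))
= ([-8], (8, 5))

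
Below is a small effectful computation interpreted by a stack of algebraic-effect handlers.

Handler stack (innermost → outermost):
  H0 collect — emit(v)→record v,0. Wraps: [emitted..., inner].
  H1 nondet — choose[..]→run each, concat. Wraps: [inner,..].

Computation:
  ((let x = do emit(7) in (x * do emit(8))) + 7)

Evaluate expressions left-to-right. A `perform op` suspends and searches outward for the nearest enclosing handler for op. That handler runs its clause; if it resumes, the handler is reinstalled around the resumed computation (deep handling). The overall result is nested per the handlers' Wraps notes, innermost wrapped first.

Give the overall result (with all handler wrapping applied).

Working:
emit(7) @ H0 ⇒ out+=7
emit(8) @ H0 ⇒ out+=8
H0 returns [7, 8, 7]
H1 returns [[7, 8, 7]]
= [[7, 8, 7]]

Answer: [[7, 8, 7]]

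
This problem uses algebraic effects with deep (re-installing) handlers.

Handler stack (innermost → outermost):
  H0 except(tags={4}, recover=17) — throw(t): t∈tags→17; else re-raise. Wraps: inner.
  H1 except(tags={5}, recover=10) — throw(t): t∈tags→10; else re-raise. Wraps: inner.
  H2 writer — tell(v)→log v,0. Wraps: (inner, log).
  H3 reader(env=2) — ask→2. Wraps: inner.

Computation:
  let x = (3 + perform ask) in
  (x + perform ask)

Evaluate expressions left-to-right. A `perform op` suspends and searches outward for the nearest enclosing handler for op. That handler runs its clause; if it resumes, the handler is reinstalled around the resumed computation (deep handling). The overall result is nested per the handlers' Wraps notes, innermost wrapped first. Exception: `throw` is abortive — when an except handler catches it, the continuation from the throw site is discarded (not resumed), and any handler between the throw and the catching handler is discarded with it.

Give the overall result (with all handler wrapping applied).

Step-by-step:
ask @ H3 ⇒ 2
ask @ H3 ⇒ 2
H0 returns 7
H1 returns 7
H2 returns (7, ())
H3 returns (7, ())
= (7, ())

Answer: (7, ())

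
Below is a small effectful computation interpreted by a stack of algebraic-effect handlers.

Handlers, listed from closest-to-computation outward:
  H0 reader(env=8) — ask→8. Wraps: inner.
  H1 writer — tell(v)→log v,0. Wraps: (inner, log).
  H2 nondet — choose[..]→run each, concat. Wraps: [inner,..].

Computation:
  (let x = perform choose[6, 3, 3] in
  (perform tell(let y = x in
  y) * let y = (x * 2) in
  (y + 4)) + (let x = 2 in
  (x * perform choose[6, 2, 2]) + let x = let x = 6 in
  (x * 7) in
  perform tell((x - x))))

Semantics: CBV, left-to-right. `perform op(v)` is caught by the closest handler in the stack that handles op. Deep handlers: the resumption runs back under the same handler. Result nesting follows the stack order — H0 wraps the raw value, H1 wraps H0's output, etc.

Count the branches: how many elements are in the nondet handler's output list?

Step-by-step:
choose[6, 3, 3] @ H2
  branch[0] choose=6:
    tell(6) @ H1 ⇒ log+=6
    choose[6, 2, 2] @ H2
      branch[0] choose=6:
        tell(0) @ H1 ⇒ log+=0
        H0 returns 12
        H1 returns (12, (6, 0))
        H2 returns [(12, (6, 0))]
      branch[1] choose=2:
        tell(0) @ H1 ⇒ log+=0
        H0 returns 4
        H1 returns (4, (6, 0))
        H2 returns [(4, (6, 0))]
      branch[2] choose=2:
        tell(0) @ H1 ⇒ log+=0
        H0 returns 4
        H1 returns (4, (6, 0))
        H2 returns [(4, (6, 0))]
  branch[1] choose=3:
    tell(3) @ H1 ⇒ log+=3
    choose[6, 2, 2] @ H2
      branch[0] choose=6:
        tell(0) @ H1 ⇒ log+=0
        H0 returns 12
        H1 returns (12, (3, 0))
        H2 returns [(12, (3, 0))]
      branch[1] choose=2:
        tell(0) @ H1 ⇒ log+=0
        H0 returns 4
        H1 returns (4, (3, 0))
        H2 returns [(4, (3, 0))]
      branch[2] choose=2:
        tell(0) @ H1 ⇒ log+=0
        H0 returns 4
        H1 returns (4, (3, 0))
        H2 returns [(4, (3, 0))]
  branch[2] choose=3:
    tell(3) @ H1 ⇒ log+=3
    choose[6, 2, 2] @ H2
      branch[0] choose=6:
        tell(0) @ H1 ⇒ log+=0
        H0 returns 12
        H1 returns (12, (3, 0))
        H2 returns [(12, (3, 0))]
      branch[1] choose=2:
        tell(0) @ H1 ⇒ log+=0
        H0 returns 4
        H1 returns (4, (3, 0))
        H2 returns [(4, (3, 0))]
      branch[2] choose=2:
        tell(0) @ H1 ⇒ log+=0
        H0 returns 4
        H1 returns (4, (3, 0))
        H2 returns [(4, (3, 0))]
= [(12, (6, 0)), (4, (6, 0)), (4, (6, 0)), (12, (3, 0)), (4, (3, 0)), (4, (3, 0)), (12, (3, 0)), (4, (3, 0)), (4, (3, 0))]

Answer: 9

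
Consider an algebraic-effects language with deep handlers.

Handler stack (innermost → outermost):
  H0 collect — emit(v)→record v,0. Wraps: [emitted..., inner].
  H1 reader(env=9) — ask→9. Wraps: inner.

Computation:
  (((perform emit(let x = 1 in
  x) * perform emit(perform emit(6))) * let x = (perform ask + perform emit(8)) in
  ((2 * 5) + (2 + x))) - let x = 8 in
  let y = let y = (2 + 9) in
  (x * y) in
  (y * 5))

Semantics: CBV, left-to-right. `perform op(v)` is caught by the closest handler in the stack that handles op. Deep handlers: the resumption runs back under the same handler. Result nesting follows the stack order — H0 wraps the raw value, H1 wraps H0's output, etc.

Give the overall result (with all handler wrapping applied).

Answer: [1, 6, 0, 8, -440]

Working:
emit(1) @ H0 ⇒ out+=1
emit(6) @ H0 ⇒ out+=6
emit(0) @ H0 ⇒ out+=0
ask @ H1 ⇒ 9
emit(8) @ H0 ⇒ out+=8
H0 returns [1, 6, 0, 8, -440]
H1 returns [1, 6, 0, 8, -440]
= [1, 6, 0, 8, -440]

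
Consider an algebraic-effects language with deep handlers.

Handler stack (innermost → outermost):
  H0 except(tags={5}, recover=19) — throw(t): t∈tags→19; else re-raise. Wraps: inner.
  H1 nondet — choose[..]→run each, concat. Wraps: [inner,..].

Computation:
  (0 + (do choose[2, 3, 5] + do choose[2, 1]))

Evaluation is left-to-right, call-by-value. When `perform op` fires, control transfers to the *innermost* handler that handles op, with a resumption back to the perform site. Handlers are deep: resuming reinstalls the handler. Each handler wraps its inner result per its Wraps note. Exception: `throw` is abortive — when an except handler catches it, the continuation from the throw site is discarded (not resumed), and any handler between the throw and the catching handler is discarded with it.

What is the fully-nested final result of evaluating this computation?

Step-by-step:
choose[2, 3, 5] @ H1
  branch[0] choose=2:
    choose[2, 1] @ H1
      branch[0] choose=2:
        H0 returns 4
        H1 returns [4]
      branch[1] choose=1:
        H0 returns 3
        H1 returns [3]
  branch[1] choose=3:
    choose[2, 1] @ H1
      branch[0] choose=2:
        H0 returns 5
        H1 returns [5]
      branch[1] choose=1:
        H0 returns 4
        H1 returns [4]
  branch[2] choose=5:
    choose[2, 1] @ H1
      branch[0] choose=2:
        H0 returns 7
        H1 returns [7]
      branch[1] choose=1:
        H0 returns 6
        H1 returns [6]
= [4, 3, 5, 4, 7, 6]

Answer: [4, 3, 5, 4, 7, 6]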